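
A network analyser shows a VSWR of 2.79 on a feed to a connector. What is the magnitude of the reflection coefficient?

|Γ| ≈ 0.472

|Γ| = (S − 1)/(S + 1) = (2.79 − 1)/(2.79 + 1) = 1.79/3.79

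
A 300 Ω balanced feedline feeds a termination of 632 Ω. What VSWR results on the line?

VSWR ≈ 2.11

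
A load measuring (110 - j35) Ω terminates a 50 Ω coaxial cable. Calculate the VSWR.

Γ = (Z_L − Z_0)/(Z_L + Z_0) = (60 − j35)/(160 − j35)
|Γ| = 69.5/164 = 0.424
VSWR = (1 + |Γ|)/(1 − |Γ|) = 1.42/0.576

VSWR ≈ 2.47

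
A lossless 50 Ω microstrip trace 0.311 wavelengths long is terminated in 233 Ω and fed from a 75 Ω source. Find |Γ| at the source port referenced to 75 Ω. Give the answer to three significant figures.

|Γ| ≈ 0.732

βl = 2π × 0.311 = 112°
tan(βl) = -2.48
Z_in = Z_0·(Z_L + jZ_0·tanβl)/(Z_0 + jZ_L·tanβl) = 12.4 + j19.1 Ω
Γ_s = (Z_in − Z_s)/(Z_in + Z_s) = (-62.6 + j19.1)/(87.4 + j19.1), |Γ_s| = 0.732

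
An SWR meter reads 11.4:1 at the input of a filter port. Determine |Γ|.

|Γ| = (S − 1)/(S + 1) = (11.4 − 1)/(11.4 + 1) = 10.4/12.4

|Γ| ≈ 0.839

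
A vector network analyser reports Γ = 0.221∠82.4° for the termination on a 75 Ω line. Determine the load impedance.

Z_L = Z_0·(1 + Γ)/(1 − Γ) = 75·(1.03 + j0.219)/(0.971 − j0.219)

Z_L ≈ 72 + j33.2 Ω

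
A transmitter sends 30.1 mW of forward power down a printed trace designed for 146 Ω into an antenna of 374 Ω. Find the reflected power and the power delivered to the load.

P_reflected ≈ 5.79 mW; P_delivered ≈ 24.3 mW

Γ = (374 − 146)/(374 + 146) = 0.438
|Γ|² = 0.192
P_refl = |Γ|²·P_inc = 5.79 mW, P_del = (1 − |Γ|²)·P_inc = 24.3 mW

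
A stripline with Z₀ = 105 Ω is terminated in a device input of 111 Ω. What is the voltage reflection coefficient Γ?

Γ = 0.0278

Γ = (Z_L − Z_0)/(Z_L + Z_0) = (111 − 105)/(111 + 105) = 6/216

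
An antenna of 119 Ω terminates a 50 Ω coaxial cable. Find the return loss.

Γ = (119 − 50)/(119 + 50) = 0.408
RL = −20·log₁₀|Γ| = −20·log₁₀(0.408)

RL ≈ 7.78 dB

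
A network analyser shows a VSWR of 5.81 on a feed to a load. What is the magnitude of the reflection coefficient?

|Γ| = (S − 1)/(S + 1) = (5.81 − 1)/(5.81 + 1) = 4.81/6.81

|Γ| ≈ 0.706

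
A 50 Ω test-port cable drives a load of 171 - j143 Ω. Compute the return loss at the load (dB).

RL ≈ 2.95 dB

Γ = (121 − j143)/(221 − j143), |Γ| = 0.712
RL = −20·log₁₀|Γ| = −20·log₁₀(0.712)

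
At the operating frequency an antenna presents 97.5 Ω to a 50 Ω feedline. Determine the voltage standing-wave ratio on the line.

VSWR ≈ 1.95

Γ = (97.5 − 50)/(97.5 + 50) = 0.322
VSWR = (1 + 0.322)/(1 − 0.322)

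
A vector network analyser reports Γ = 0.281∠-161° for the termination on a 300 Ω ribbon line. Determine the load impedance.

Z_L ≈ 172 − j34.1 Ω

Z_L = Z_0·(1 + Γ)/(1 − Γ) = 300·(0.734 − j0.0915)/(1.27 + j0.0915)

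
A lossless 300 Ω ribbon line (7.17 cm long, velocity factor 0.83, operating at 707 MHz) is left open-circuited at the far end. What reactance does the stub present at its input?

X_in ≈ -90.1 Ω (capacitive)

λ = v/f = 0.83·c / 707 MHz = 0.352 m
βl = 2π·l/λ = 2π × 0.204 = 73.3°
tan(βl) = 3.33
For an open-circuited stub, Z_in = −jZ_0·cot(βl) = −jZ_0/tan(βl)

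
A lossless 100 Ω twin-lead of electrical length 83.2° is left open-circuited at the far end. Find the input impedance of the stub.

Z_in ≈ −j11.9 Ω

tan(βl) = 8.39
For an open-circuited stub, Z_in = −jZ_0·cot(βl) = −jZ_0/tan(βl)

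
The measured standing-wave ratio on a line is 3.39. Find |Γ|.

|Γ| ≈ 0.544

|Γ| = (S − 1)/(S + 1) = (3.39 − 1)/(3.39 + 1) = 2.39/4.39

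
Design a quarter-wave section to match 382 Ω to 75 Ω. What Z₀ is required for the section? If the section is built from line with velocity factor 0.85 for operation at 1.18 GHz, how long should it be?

Z_qwt ≈ 169 Ω; length ≈ 5.4 cm

Z_qwt = √(Z_0·R_L) = √(75 × 382) = √28650
λ = 0.85·c/f = 0.216 m, so l = λ/4 = 0.054 m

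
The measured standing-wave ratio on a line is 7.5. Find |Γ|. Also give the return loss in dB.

|Γ| = (S − 1)/(S + 1) = (7.5 − 1)/(7.5 + 1) = 6.5/8.5
RL = −20·log₁₀|Γ| = −20·log₁₀(0.765)

|Γ| ≈ 0.765; return loss ≈ 2.33 dB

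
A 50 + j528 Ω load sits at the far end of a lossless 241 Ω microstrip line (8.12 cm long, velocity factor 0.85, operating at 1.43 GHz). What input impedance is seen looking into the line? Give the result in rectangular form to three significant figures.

λ = v/f = 0.85·c / 1.43 GHz = 0.178 m
βl = 2π·l/λ = 2π × 0.455 = 164°
tan(βl) = tan(164°) = -0.288
Z_in = Z_0·(Z_L + jZ_0·tanβl)/(Z_0 + jZ_L·tanβl)
     = 241·(50 + j459)/(393 − j14.4)

Z_in ≈ 20.3 + j282 Ω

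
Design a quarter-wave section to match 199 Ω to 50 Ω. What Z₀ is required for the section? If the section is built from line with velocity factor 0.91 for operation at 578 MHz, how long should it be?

Z_qwt ≈ 99.7 Ω; length ≈ 11.8 cm

Z_qwt = √(Z_0·R_L) = √(50 × 199) = √9950
λ = 0.91·c/f = 0.472 m, so l = λ/4 = 0.118 m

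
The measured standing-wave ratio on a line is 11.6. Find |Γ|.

|Γ| ≈ 0.841

|Γ| = (S − 1)/(S + 1) = (11.6 − 1)/(11.6 + 1) = 10.6/12.6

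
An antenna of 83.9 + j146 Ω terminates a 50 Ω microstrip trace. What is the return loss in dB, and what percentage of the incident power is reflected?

Γ = (33.9 + j146)/(133.9 + j146), |Γ| = 0.757
RL = −20·log₁₀(0.757) = 2.42 dB
P_refl/P_inc = |Γ|² = 0.572

RL ≈ 2.42 dB; 57.2% of incident power reflected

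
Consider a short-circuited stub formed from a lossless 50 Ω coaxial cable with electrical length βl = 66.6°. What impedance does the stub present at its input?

tan(βl) = 2.31
For a short-circuited stub, Z_in = jZ_0·tan(βl)

Z_in ≈ +j116 Ω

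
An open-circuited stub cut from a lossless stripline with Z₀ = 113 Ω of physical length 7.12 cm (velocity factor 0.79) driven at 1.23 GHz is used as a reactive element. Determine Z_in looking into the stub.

Z_in ≈ +j105 Ω

λ = v/f = 0.79·c / 1.23 GHz = 0.193 m
βl = 2π·l/λ = 2π × 0.37 = 133°
tan(βl) = -1.07
For an open-circuited stub, Z_in = −jZ_0·cot(βl) = −jZ_0/tan(βl)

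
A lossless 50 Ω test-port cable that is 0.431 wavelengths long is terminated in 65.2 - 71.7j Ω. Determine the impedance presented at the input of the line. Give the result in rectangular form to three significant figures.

Z_in ≈ 166 + j15.7 Ω

βl = 2π × 0.431 = 155°
tan(βl) = tan(155°) = -0.463
Z_in = Z_0·(Z_L + jZ_0·tanβl)/(Z_0 + jZ_L·tanβl)
     = 50·(65.2 − j94.8)/(16.8 − j30.2)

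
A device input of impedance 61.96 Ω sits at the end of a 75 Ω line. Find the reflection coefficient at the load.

Γ = (Z_L − Z_0)/(Z_L + Z_0) = (61.96 − 75)/(61.96 + 75) = -13.04/137

Γ = -0.0952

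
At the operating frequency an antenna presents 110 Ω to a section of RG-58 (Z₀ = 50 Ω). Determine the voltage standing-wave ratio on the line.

Γ = (110 − 50)/(110 + 50) = 0.375
VSWR = (1 + 0.375)/(1 − 0.375)

VSWR ≈ 2.2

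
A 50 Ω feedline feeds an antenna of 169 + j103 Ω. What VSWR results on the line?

Γ = (Z_L − Z_0)/(Z_L + Z_0) = (119 + j103)/(219 + j103)
|Γ| = 157/242 = 0.65
VSWR = (1 + |Γ|)/(1 − |Γ|) = 1.65/0.35

VSWR ≈ 4.72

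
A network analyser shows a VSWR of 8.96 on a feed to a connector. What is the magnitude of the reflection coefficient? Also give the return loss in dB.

|Γ| ≈ 0.799; return loss ≈ 1.95 dB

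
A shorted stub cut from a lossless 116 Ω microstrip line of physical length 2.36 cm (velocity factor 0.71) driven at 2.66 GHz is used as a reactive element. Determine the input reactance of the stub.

λ = v/f = 0.71·c / 2.66 GHz = 0.0801 m
βl = 2π·l/λ = 2π × 0.295 = 106°
tan(βl) = -3.46
For a shorted stub, Z_in = jZ_0·tan(βl)

X_in ≈ -402 Ω (capacitive)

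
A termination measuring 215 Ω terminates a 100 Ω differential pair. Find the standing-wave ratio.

VSWR ≈ 2.15

For a purely resistive load, VSWR = R_L/Z_0 or Z_0/R_L (whichever > 1) = 215/100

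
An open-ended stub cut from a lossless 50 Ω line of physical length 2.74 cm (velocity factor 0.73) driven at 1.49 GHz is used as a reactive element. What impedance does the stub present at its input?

λ = v/f = 0.73·c / 1.49 GHz = 0.147 m
βl = 2π·l/λ = 2π × 0.186 = 67.1°
tan(βl) = 2.37
For an open-ended stub, Z_in = −jZ_0·cot(βl) = −jZ_0/tan(βl)

Z_in ≈ −j21.1 Ω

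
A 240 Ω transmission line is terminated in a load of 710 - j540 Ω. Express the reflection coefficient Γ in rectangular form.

Γ = (Z_L − Z_0)/(Z_L + Z_0) = (470 − j540)/(950 − j540)

Γ ≈ 0.618 − j0.217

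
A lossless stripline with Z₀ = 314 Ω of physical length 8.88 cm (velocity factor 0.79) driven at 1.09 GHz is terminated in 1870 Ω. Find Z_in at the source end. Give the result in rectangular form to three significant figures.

λ = v/f = 0.79·c / 1.09 GHz = 0.217 m
βl = 2π·l/λ = 2π × 0.408 = 147°
tan(βl) = tan(147°) = -0.649
Z_in = Z_0·(Z_L + jZ_0·tanβl)/(Z_0 + jZ_L·tanβl)
     = 314·(1870 − j204)/(314 − j1210)

Z_in ≈ 167 + j441 Ω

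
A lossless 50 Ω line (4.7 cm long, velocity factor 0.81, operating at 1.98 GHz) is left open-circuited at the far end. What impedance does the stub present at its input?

λ = v/f = 0.81·c / 1.98 GHz = 0.123 m
βl = 2π·l/λ = 2π × 0.383 = 138°
tan(βl) = -0.905
For an open-circuited stub, Z_in = −jZ_0·cot(βl) = −jZ_0/tan(βl)

Z_in ≈ +j55.3 Ω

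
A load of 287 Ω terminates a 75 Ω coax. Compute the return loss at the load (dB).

RL ≈ 4.65 dB

Γ = (287 − 75)/(287 + 75) = 0.586
RL = −20·log₁₀|Γ| = −20·log₁₀(0.586)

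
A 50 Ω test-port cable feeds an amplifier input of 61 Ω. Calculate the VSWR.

VSWR ≈ 1.22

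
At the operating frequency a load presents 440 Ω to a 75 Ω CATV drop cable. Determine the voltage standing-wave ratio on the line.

VSWR ≈ 5.87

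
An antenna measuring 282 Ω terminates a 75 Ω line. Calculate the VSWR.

Γ = (282 − 75)/(282 + 75) = 0.58
VSWR = (1 + 0.58)/(1 − 0.58)

VSWR ≈ 3.76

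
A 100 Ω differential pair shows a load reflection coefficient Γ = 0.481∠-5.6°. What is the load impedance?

Z_L ≈ 281 − j34.3 Ω

Z_L = Z_0·(1 + Γ)/(1 − Γ) = 100·(1.48 − j0.0469)/(0.521 + j0.0469)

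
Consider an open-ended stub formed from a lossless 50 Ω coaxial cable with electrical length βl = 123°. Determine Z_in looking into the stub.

tan(βl) = -1.54
For an open-ended stub, Z_in = −jZ_0·cot(βl) = −jZ_0/tan(βl)

Z_in ≈ +j32.5 Ω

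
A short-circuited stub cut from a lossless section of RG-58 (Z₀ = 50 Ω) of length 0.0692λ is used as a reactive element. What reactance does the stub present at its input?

βl = 2π × 0.0692 = 24.9°
tan(βl) = 0.464
For a short-circuited stub, Z_in = jZ_0·tan(βl)

X_in ≈ 23.2 Ω (inductive)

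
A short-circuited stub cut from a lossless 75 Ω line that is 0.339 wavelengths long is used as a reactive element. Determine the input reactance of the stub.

βl = 2π × 0.339 = 122°
tan(βl) = -1.6
For a short-circuited stub, Z_in = jZ_0·tan(βl)

X_in ≈ -120 Ω (capacitive)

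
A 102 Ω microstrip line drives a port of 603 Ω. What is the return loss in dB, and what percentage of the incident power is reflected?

RL ≈ 2.97 dB; 50.5% of incident power reflected

Γ = (603 − 102)/(603 + 102) = 0.711
RL = −20·log₁₀(0.711) = 2.97 dB
P_refl/P_inc = |Γ|² = 0.505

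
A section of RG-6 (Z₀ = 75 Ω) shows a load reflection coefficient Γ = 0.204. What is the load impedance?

Z_L ≈ 113 Ω

Z_L = Z_0·(1 + Γ)/(1 − Γ) = 75·(1.2)/(0.796)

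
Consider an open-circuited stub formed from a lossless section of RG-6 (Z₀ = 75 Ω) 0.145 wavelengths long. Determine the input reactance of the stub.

X_in ≈ -58.2 Ω (capacitive)

βl = 2π × 0.145 = 52.2°
tan(βl) = 1.29
For an open-circuited stub, Z_in = −jZ_0·cot(βl) = −jZ_0/tan(βl)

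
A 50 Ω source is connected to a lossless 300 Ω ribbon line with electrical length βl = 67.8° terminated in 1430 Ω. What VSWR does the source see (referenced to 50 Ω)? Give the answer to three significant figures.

tan(βl) = 2.45
Z_in = Z_0·(Z_L + jZ_0·tanβl)/(Z_0 + jZ_L·tanβl) = 72.9 − j116 Ω
Γ_s = (Z_in − Z_s)/(Z_in + Z_s) = (22.9 − j116)/(123 − j116), |Γ_s| = 0.7
VSWR = (1 + |Γ_s|)/(1 − |Γ_s|)

VSWR ≈ 5.67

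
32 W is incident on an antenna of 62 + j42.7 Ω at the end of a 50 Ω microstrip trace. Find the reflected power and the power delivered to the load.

|Γ| = |(12 + j42.7)/(112 + j42.7)| = 0.37
|Γ|² = 0.137
P_refl = |Γ|²·P_inc = 4.38 W, P_del = (1 − |Γ|²)·P_inc = 27.6 W

P_reflected ≈ 4.38 W; P_delivered ≈ 27.6 W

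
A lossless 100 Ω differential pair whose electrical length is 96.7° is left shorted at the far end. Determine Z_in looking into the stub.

Z_in ≈ −j851 Ω

tan(βl) = -8.51
For a shorted stub, Z_in = jZ_0·tan(βl)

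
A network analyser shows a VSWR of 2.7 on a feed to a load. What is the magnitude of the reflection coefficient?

|Γ| ≈ 0.459

|Γ| = (S − 1)/(S + 1) = (2.7 − 1)/(2.7 + 1) = 1.7/3.7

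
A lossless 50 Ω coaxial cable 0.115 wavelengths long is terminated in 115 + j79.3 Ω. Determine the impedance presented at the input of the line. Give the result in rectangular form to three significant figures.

βl = 2π × 0.115 = 41.4°
tan(βl) = tan(41.4°) = 0.882
Z_in = Z_0·(Z_L + jZ_0·tanβl)/(Z_0 + jZ_L·tanβl)
     = 50·(115 + j123)/(-19.9 + j101)

Z_in ≈ 47.9 − j66.1 Ω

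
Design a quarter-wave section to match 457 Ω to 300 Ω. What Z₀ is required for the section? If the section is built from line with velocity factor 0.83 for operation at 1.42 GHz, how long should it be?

Z_qwt = √(Z_0·R_L) = √(300 × 457) = √137100
λ = 0.83·c/f = 0.175 m, so l = λ/4 = 0.0438 m

Z_qwt ≈ 370 Ω; length ≈ 4.38 cm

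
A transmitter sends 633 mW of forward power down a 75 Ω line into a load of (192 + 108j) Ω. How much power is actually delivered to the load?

P_delivered ≈ 440 mW

|Γ| = |(117 + j108)/(267 + j108)| = 0.553
|Γ|² = 0.306
P_refl = |Γ|²·P_inc = 193 mW, P_del = (1 − |Γ|²)·P_inc = 440 mW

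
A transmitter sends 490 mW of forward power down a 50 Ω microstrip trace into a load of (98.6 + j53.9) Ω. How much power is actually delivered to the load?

P_delivered ≈ 387 mW

|Γ| = |(48.6 + j53.9)/(148.6 + j53.9)| = 0.459
|Γ|² = 0.211
P_refl = |Γ|²·P_inc = 103 mW, P_del = (1 − |Γ|²)·P_inc = 387 mW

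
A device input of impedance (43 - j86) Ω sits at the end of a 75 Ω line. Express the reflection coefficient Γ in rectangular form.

Γ = (Z_L − Z_0)/(Z_L + Z_0) = (-32 − j86)/(118 − j86)

Γ ≈ 0.17 − j0.605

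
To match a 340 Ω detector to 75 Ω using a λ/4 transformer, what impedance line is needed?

Z_qwt = √(Z_0·R_L) = √(75 × 340) = √25500

Z_qwt ≈ 160 Ω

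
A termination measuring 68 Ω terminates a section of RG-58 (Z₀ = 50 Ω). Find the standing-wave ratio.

VSWR ≈ 1.36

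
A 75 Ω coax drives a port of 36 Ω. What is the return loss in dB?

Γ = (36 − 75)/(36 + 75) = -0.351
RL = −20·log₁₀|Γ| = −20·log₁₀(0.351)

RL ≈ 9.09 dB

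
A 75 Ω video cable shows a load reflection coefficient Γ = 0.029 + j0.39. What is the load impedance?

Z_L = Z_0·(1 + Γ)/(1 − Γ) = 75·(1.03 + j0.39)/(0.971 − j0.39)

Z_L ≈ 58 + j53.4 Ω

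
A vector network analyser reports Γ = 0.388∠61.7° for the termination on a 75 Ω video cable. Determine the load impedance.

Z_L ≈ 81.4 + j65.5 Ω

Z_L = Z_0·(1 + Γ)/(1 − Γ) = 75·(1.18 + j0.342)/(0.816 − j0.342)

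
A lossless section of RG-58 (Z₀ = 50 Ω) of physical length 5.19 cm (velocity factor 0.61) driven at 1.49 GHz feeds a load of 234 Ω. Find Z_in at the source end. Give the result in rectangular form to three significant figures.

Z_in ≈ 42 + j77.6 Ω

λ = v/f = 0.61·c / 1.49 GHz = 0.123 m
βl = 2π·l/λ = 2π × 0.423 = 152°
tan(βl) = tan(152°) = -0.529
Z_in = Z_0·(Z_L + jZ_0·tanβl)/(Z_0 + jZ_L·tanβl)
     = 50·(234 − j26.4)/(50 − j124)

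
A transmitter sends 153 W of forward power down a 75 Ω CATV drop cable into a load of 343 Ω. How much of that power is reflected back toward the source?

P_reflected ≈ 62.9 W

Γ = (343 − 75)/(343 + 75) = 0.641
|Γ|² = 0.411
P_refl = |Γ|²·P_inc = 62.9 W, P_del = (1 − |Γ|²)·P_inc = 90.1 W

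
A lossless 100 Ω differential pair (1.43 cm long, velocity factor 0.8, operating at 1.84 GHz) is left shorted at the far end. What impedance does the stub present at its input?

Z_in ≈ +j82.3 Ω

λ = v/f = 0.8·c / 1.84 GHz = 0.13 m
βl = 2π·l/λ = 2π × 0.11 = 39.5°
tan(βl) = 0.823
For a shorted stub, Z_in = jZ_0·tan(βl)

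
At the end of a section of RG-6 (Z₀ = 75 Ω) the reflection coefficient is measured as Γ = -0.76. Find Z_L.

Z_L ≈ 10.2 Ω

Z_L = Z_0·(1 + Γ)/(1 − Γ) = 75·(0.24)/(1.76)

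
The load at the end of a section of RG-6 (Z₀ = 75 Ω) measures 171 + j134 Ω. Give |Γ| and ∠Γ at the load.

Γ ≈ 0.588 ∠ 25.8°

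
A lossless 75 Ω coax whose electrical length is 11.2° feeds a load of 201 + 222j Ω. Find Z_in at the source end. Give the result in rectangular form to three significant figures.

tan(βl) = tan(11.2°) = 0.198
Z_in = Z_0·(Z_L + jZ_0·tanβl)/(Z_0 + jZ_L·tanβl)
     = 75·(201 + j237)/(31 + j39.8)

Z_in ≈ 461 − j19.1 Ω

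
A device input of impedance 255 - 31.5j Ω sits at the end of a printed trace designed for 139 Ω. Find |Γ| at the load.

|Γ| ≈ 0.304

Γ = (Z_L − Z_0)/(Z_L + Z_0) = (116 − j31.5)/(394 − j31.5)
|Γ| = 120/395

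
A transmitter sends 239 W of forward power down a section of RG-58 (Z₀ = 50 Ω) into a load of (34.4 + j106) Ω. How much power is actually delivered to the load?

|Γ| = |(-15.6 + j106)/(84.4 + j106)| = 0.791
|Γ|² = 0.625
P_refl = |Γ|²·P_inc = 149 W, P_del = (1 − |Γ|²)·P_inc = 89.6 W

P_delivered ≈ 89.6 W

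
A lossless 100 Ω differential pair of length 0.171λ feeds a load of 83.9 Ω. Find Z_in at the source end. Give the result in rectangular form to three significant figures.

βl = 2π × 0.171 = 61.6°
tan(βl) = tan(61.6°) = 1.85
Z_in = Z_0·(Z_L + jZ_0·tanβl)/(Z_0 + jZ_L·tanβl)
     = 100·(83.9 + j185)/(100 + j155)

Z_in ≈ 109 + j16.1 Ω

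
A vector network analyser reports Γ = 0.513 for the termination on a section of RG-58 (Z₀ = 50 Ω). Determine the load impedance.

Z_L = Z_0·(1 + Γ)/(1 − Γ) = 50·(1.51)/(0.487)

Z_L ≈ 155 Ω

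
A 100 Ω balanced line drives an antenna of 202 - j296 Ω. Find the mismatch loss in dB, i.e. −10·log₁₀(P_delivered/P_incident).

mismatch loss ≈ 3.45 dB

Γ = (102 − j296)/(302 − j296), |Γ| = 0.74
|Γ|² = 0.548, so P_del/P_inc = 1 − |Γ|² = 0.452
ML = −10·log₁₀(1 − |Γ|²)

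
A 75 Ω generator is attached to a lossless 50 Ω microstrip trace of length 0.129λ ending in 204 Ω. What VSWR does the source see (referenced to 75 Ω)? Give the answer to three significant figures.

βl = 2π × 0.129 = 46.4°
tan(βl) = 1.05
Z_in = Z_0·(Z_L + jZ_0·tanβl)/(Z_0 + jZ_L·tanβl) = 22.1 − j42.4 Ω
Γ_s = (Z_in − Z_s)/(Z_in + Z_s) = (-52.9 − j42.4)/(97.1 − j42.4), |Γ_s| = 0.639
VSWR = (1 + |Γ_s|)/(1 − |Γ_s|)

VSWR ≈ 4.55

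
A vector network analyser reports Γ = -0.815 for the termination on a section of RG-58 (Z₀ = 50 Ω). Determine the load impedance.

Z_L = Z_0·(1 + Γ)/(1 − Γ) = 50·(0.185)/(1.81)

Z_L ≈ 5.1 Ω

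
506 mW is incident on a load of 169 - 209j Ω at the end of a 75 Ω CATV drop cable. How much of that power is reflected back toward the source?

|Γ| = |(94 − j209)/(244 − j209)| = 0.713
|Γ|² = 0.509
P_refl = |Γ|²·P_inc = 257 mW, P_del = (1 − |Γ|²)·P_inc = 249 mW

P_reflected ≈ 257 mW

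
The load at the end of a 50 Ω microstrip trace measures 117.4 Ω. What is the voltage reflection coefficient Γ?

Γ = 0.403

Γ = (Z_L − Z_0)/(Z_L + Z_0) = (117.4 − 50)/(117.4 + 50) = 67.4/167.4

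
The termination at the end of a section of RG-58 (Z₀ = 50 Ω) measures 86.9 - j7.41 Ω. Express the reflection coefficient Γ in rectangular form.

Γ = (Z_L − Z_0)/(Z_L + Z_0) = (36.9 − j7.41)/(136.9 − j7.41)

Γ ≈ 0.272 − j0.0394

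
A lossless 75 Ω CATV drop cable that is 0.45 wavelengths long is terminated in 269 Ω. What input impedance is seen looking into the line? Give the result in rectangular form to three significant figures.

βl = 2π × 0.45 = 162°
tan(βl) = tan(162°) = -0.325
Z_in = Z_0·(Z_L + jZ_0·tanβl)/(Z_0 + jZ_L·tanβl)
     = 75·(269 − j24.4)/(75 − j87.4)

Z_in ≈ 126 + j123 Ω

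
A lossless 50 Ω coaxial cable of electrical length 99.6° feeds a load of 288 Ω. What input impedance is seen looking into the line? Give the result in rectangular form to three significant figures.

Z_in ≈ 8.92 + j8.19 Ω

tan(βl) = tan(99.6°) = -5.91
Z_in = Z_0·(Z_L + jZ_0·tanβl)/(Z_0 + jZ_L·tanβl)
     = 50·(288 − j296)/(50 − j1700)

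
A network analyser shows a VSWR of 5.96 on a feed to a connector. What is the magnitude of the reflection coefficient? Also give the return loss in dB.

|Γ| ≈ 0.713; return loss ≈ 2.94 dB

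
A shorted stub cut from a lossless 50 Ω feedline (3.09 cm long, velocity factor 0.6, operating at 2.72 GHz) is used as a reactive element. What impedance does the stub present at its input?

Z_in ≈ −j10.5 Ω

λ = v/f = 0.6·c / 2.72 GHz = 0.0662 m
βl = 2π·l/λ = 2π × 0.467 = 168°
tan(βl) = -0.211
For a shorted stub, Z_in = jZ_0·tan(βl)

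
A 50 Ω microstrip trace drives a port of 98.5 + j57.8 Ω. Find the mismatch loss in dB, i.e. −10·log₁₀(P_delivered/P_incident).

Γ = (48.5 + j57.8)/(148.5 + j57.8), |Γ| = 0.473
|Γ|² = 0.224, so P_del/P_inc = 1 − |Γ|² = 0.776
ML = −10·log₁₀(1 − |Γ|²)

mismatch loss ≈ 1.1 dB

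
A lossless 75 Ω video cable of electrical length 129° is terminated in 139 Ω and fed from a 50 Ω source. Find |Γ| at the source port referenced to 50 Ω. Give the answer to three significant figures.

tan(βl) = -1.23
Z_in = Z_0·(Z_L + jZ_0·tanβl)/(Z_0 + jZ_L·tanβl) = 56.3 + j36.2 Ω
Γ_s = (Z_in − Z_s)/(Z_in + Z_s) = (6.26 + j36.2)/(106 + j36.2), |Γ_s| = 0.327

|Γ| ≈ 0.327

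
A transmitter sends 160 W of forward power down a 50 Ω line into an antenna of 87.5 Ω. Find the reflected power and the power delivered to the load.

P_reflected ≈ 11.9 W; P_delivered ≈ 148 W

Γ = (87.5 − 50)/(87.5 + 50) = 0.273
|Γ|² = 0.0744
P_refl = |Γ|²·P_inc = 11.9 W, P_del = (1 − |Γ|²)·P_inc = 148 W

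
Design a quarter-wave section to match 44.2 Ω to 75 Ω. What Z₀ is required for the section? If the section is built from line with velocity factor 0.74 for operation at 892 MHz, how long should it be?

Z_qwt ≈ 57.6 Ω; length ≈ 6.22 cm

Z_qwt = √(Z_0·R_L) = √(75 × 44.2) = √3315
λ = 0.74·c/f = 0.249 m, so l = λ/4 = 0.0622 m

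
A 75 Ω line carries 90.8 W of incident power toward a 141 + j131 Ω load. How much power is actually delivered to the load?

|Γ| = |(66 + j131)/(216 + j131)| = 0.581
|Γ|² = 0.337
P_refl = |Γ|²·P_inc = 30.6 W, P_del = (1 − |Γ|²)·P_inc = 60.2 W

P_delivered ≈ 60.2 W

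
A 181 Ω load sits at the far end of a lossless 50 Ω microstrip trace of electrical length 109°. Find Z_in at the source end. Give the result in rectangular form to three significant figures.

tan(βl) = tan(109°) = -2.9
Z_in = Z_0·(Z_L + jZ_0·tanβl)/(Z_0 + jZ_L·tanβl)
     = 50·(181 − j145)/(50 − j526)

Z_in ≈ 15.3 + j15.8 Ω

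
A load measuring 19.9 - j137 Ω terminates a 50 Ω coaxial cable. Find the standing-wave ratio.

VSWR ≈ 21.7

Γ = (Z_L − Z_0)/(Z_L + Z_0) = (-30.1 − j137)/(69.9 − j137)
|Γ| = 140/154 = 0.912
VSWR = (1 + |Γ|)/(1 − |Γ|) = 1.91/0.088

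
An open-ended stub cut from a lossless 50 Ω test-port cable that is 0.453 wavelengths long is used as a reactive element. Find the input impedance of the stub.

Z_in ≈ +j164 Ω

βl = 2π × 0.453 = 163°
tan(βl) = -0.304
For an open-ended stub, Z_in = −jZ_0·cot(βl) = −jZ_0/tan(βl)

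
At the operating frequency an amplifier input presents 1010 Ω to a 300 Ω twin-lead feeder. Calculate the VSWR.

VSWR ≈ 3.37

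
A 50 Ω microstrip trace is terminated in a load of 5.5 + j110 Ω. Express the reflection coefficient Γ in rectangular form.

Γ ≈ 0.634 + j0.725

Γ = (Z_L − Z_0)/(Z_L + Z_0) = (-44.5 + j110)/(55.5 + j110)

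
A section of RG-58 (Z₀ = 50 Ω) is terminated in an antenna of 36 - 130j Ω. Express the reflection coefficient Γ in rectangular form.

Γ = (Z_L − Z_0)/(Z_L + Z_0) = (-14 − j130)/(86 − j130)

Γ ≈ 0.646 − j0.535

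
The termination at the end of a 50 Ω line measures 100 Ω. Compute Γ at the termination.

Γ = (Z_L − Z_0)/(Z_L + Z_0) = (100 − 50)/(100 + 50) = 50/150

Γ = 0.333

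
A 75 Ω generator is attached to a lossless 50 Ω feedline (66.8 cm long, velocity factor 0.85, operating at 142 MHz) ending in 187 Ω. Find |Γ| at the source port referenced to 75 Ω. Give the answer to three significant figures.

λ = v/f = 0.85·c / 142 MHz = 1.8 m
βl = 2π·l/λ = 2π × 0.372 = 134°
tan(βl) = -1.04
Z_in = Z_0·(Z_L + jZ_0·tanβl)/(Z_0 + jZ_L·tanβl) = 24.2 + j41.9 Ω
Γ_s = (Z_in − Z_s)/(Z_in + Z_s) = (-50.8 + j41.9)/(99.2 + j41.9), |Γ_s| = 0.612

|Γ| ≈ 0.612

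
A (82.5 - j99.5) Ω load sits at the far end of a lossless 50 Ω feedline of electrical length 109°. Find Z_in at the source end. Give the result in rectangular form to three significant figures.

Z_in ≈ 17 + j34.2 Ω

tan(βl) = tan(109°) = -2.9
Z_in = Z_0·(Z_L + jZ_0·tanβl)/(Z_0 + jZ_L·tanβl)
     = 50·(82.5 − j245)/(-239 − j240)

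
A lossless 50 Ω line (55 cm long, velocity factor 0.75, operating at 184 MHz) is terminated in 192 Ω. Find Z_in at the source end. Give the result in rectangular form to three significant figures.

Z_in ≈ 82.6 + j87.3 Ω

λ = v/f = 0.75·c / 184 MHz = 1.22 m
βl = 2π·l/λ = 2π × 0.45 = 162°
tan(βl) = tan(162°) = -0.326
Z_in = Z_0·(Z_L + jZ_0·tanβl)/(Z_0 + jZ_L·tanβl)
     = 50·(192 − j16.3)/(50 − j62.7)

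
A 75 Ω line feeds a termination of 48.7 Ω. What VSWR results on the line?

For a purely resistive load, VSWR = R_L/Z_0 or Z_0/R_L (whichever > 1) = 75/48.7

VSWR ≈ 1.54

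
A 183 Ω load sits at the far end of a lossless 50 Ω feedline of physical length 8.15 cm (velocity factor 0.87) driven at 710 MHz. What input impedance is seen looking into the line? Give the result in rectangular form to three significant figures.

Z_in ≈ 14.1 − j8.29 Ω

λ = v/f = 0.87·c / 710 MHz = 0.368 m
βl = 2π·l/λ = 2π × 0.222 = 79.8°
tan(βl) = tan(79.8°) = 5.57
Z_in = Z_0·(Z_L + jZ_0·tanβl)/(Z_0 + jZ_L·tanβl)
     = 50·(183 + j278)/(50 + j1020)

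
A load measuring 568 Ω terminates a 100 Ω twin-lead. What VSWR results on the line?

For a purely resistive load, VSWR = R_L/Z_0 or Z_0/R_L (whichever > 1) = 568/100

VSWR ≈ 5.68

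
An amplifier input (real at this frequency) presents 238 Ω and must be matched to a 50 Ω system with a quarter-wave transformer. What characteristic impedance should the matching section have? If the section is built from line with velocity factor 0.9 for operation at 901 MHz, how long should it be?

Z_qwt = √(Z_0·R_L) = √(50 × 238) = √11900
λ = 0.9·c/f = 0.3 m, so l = λ/4 = 0.0749 m

Z_qwt ≈ 109 Ω; length ≈ 7.49 cm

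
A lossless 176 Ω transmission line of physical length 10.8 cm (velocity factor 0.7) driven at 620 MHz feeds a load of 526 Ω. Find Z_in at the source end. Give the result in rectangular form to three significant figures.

λ = v/f = 0.7·c / 620 MHz = 0.339 m
βl = 2π·l/λ = 2π × 0.319 = 115°
tan(βl) = tan(115°) = -2.17
Z_in = Z_0·(Z_L + jZ_0·tanβl)/(Z_0 + jZ_L·tanβl)
     = 176·(526 − j381)/(176 − j1140)

Z_in ≈ 69.8 + j70.5 Ω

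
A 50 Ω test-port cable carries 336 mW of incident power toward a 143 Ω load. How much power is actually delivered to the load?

P_delivered ≈ 258 mW

Γ = (143 − 50)/(143 + 50) = 0.482
|Γ|² = 0.232
P_refl = |Γ|²·P_inc = 78 mW, P_del = (1 − |Γ|²)·P_inc = 258 mW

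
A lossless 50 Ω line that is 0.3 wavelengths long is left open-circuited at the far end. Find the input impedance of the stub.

Z_in ≈ +j16.2 Ω

βl = 2π × 0.3 = 108°
tan(βl) = -3.08
For an open-circuited stub, Z_in = −jZ_0·cot(βl) = −jZ_0/tan(βl)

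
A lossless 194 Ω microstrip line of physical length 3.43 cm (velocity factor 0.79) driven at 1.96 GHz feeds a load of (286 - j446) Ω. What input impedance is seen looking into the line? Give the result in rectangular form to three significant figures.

Z_in ≈ 45.9 + j107 Ω

λ = v/f = 0.79·c / 1.96 GHz = 0.121 m
βl = 2π·l/λ = 2π × 0.284 = 102°
tan(βl) = tan(102°) = -4.66
Z_in = Z_0·(Z_L + jZ_0·tanβl)/(Z_0 + jZ_L·tanβl)
     = 194·(286 − j1350)/(-1880 − j1330)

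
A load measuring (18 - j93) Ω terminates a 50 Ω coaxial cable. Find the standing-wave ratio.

VSWR ≈ 12.7

Γ = (Z_L − Z_0)/(Z_L + Z_0) = (-32 − j93)/(68 − j93)
|Γ| = 98.4/115 = 0.854
VSWR = (1 + |Γ|)/(1 − |Γ|) = 1.85/0.146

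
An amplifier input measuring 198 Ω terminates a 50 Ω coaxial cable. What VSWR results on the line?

VSWR ≈ 3.96

Γ = (198 − 50)/(198 + 50) = 0.597
VSWR = (1 + 0.597)/(1 − 0.597)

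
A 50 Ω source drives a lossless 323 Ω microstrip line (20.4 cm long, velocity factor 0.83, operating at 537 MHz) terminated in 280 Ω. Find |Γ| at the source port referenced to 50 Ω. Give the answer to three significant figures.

λ = v/f = 0.83·c / 537 MHz = 0.464 m
βl = 2π·l/λ = 2π × 0.44 = 158°
tan(βl) = -0.396
Z_in = Z_0·(Z_L + jZ_0·tanβl)/(Z_0 + jZ_L·tanβl) = 290 − j28.5 Ω
Γ_s = (Z_in − Z_s)/(Z_in + Z_s) = (240 − j28.5)/(340 − j28.5), |Γ_s| = 0.708

|Γ| ≈ 0.708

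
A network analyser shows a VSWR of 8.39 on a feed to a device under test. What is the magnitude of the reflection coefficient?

|Γ| ≈ 0.787

|Γ| = (S − 1)/(S + 1) = (8.39 − 1)/(8.39 + 1) = 7.39/9.39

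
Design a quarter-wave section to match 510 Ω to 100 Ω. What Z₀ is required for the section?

Z_qwt = √(Z_0·R_L) = √(100 × 510) = √51000

Z_qwt ≈ 226 Ω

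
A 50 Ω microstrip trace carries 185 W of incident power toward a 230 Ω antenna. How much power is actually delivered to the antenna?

P_delivered ≈ 109 W

Γ = (230 − 50)/(230 + 50) = 0.643
|Γ|² = 0.413
P_refl = |Γ|²·P_inc = 76.5 W, P_del = (1 − |Γ|²)·P_inc = 109 W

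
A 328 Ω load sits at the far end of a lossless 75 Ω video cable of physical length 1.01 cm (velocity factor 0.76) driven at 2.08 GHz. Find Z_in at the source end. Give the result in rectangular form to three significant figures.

Z_in ≈ 51 − j96.9 Ω

λ = v/f = 0.76·c / 2.08 GHz = 0.11 m
βl = 2π·l/λ = 2π × 0.0921 = 33.2°
tan(βl) = tan(33.2°) = 0.654
Z_in = Z_0·(Z_L + jZ_0·tanβl)/(Z_0 + jZ_L·tanβl)
     = 75·(328 + j49)/(75 + j214)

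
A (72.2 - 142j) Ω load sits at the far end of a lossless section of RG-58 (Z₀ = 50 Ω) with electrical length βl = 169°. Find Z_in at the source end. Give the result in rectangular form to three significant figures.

Z_in ≈ 268 − j171 Ω

tan(βl) = tan(169°) = -0.194
Z_in = Z_0·(Z_L + jZ_0·tanβl)/(Z_0 + jZ_L·tanβl)
     = 50·(72.2 − j152)/(22.4 − j14)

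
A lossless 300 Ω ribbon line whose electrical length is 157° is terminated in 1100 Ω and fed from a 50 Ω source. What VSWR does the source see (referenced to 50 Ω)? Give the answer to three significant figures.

VSWR ≈ 19

tan(βl) = -0.424
Z_in = Z_0·(Z_L + jZ_0·tanβl)/(Z_0 + jZ_L·tanβl) = 379 + j463 Ω
Γ_s = (Z_in − Z_s)/(Z_in + Z_s) = (329 + j463)/(429 + j463), |Γ_s| = 0.9
VSWR = (1 + |Γ_s|)/(1 − |Γ_s|)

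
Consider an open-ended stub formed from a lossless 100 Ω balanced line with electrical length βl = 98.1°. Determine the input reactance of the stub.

tan(βl) = -7.03
For an open-ended stub, Z_in = −jZ_0·cot(βl) = −jZ_0/tan(βl)

X_in ≈ 14.2 Ω (inductive)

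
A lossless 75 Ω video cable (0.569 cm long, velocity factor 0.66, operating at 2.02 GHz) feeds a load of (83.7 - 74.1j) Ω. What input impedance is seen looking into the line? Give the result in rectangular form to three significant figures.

λ = v/f = 0.66·c / 2.02 GHz = 0.098 m
βl = 2π·l/λ = 2π × 0.058 = 20.9°
tan(βl) = tan(20.9°) = 0.382
Z_in = Z_0·(Z_L + jZ_0·tanβl)/(Z_0 + jZ_L·tanβl)
     = 75·(83.7 − j45.5)/(103 + j32)

Z_in ≈ 46.1 − j47.3 Ω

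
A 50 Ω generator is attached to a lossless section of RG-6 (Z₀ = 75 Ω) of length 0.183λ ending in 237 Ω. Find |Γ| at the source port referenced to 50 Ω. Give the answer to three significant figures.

βl = 2π × 0.183 = 65.9°
tan(βl) = 2.23
Z_in = Z_0·(Z_L + jZ_0·tanβl)/(Z_0 + jZ_L·tanβl) = 27.9 − j29.6 Ω
Γ_s = (Z_in − Z_s)/(Z_in + Z_s) = (-22.1 − j29.6)/(77.9 − j29.6), |Γ_s| = 0.443

|Γ| ≈ 0.443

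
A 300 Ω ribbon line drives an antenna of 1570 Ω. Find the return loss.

Γ = (1570 − 300)/(1570 + 300) = 0.679
RL = −20·log₁₀|Γ| = −20·log₁₀(0.679)

RL ≈ 3.36 dB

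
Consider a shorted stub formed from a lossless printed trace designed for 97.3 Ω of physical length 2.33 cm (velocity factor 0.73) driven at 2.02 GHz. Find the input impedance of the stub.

Z_in ≈ +j434 Ω

λ = v/f = 0.73·c / 2.02 GHz = 0.108 m
βl = 2π·l/λ = 2π × 0.215 = 77.4°
tan(βl) = 4.46
For a shorted stub, Z_in = jZ_0·tan(βl)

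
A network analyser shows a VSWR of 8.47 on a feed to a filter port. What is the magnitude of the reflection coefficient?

|Γ| ≈ 0.789

|Γ| = (S − 1)/(S + 1) = (8.47 − 1)/(8.47 + 1) = 7.47/9.47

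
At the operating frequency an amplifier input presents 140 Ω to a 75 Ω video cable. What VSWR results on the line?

For a purely resistive load, VSWR = R_L/Z_0 or Z_0/R_L (whichever > 1) = 140/75

VSWR ≈ 1.87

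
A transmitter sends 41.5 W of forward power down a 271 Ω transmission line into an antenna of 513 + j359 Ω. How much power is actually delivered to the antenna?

P_delivered ≈ 31 W

|Γ| = |(242 + j359)/(784 + j359)| = 0.502
|Γ|² = 0.252
P_refl = |Γ|²·P_inc = 10.5 W, P_del = (1 − |Γ|²)·P_inc = 31 W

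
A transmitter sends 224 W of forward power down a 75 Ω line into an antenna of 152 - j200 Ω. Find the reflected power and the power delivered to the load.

P_reflected ≈ 112 W; P_delivered ≈ 112 W

|Γ| = |(77 − j200)/(227 − j200)| = 0.708
|Γ|² = 0.502
P_refl = |Γ|²·P_inc = 112 W, P_del = (1 − |Γ|²)·P_inc = 112 W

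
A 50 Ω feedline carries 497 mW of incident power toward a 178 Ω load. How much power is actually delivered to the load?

P_delivered ≈ 340 mW

Γ = (178 − 50)/(178 + 50) = 0.561
|Γ|² = 0.315
P_refl = |Γ|²·P_inc = 157 mW, P_del = (1 − |Γ|²)·P_inc = 340 mW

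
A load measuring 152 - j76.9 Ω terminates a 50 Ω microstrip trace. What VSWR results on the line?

VSWR ≈ 3.89

Γ = (Z_L − Z_0)/(Z_L + Z_0) = (102 − j76.9)/(202 − j76.9)
|Γ| = 128/216 = 0.591
VSWR = (1 + |Γ|)/(1 − |Γ|) = 1.59/0.409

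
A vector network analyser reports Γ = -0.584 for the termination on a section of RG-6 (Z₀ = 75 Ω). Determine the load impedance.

Z_L = Z_0·(1 + Γ)/(1 − Γ) = 75·(0.416)/(1.58)

Z_L ≈ 19.7 Ω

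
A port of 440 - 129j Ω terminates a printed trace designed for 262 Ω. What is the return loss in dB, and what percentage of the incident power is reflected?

RL ≈ 10.2 dB; 9.49% of incident power reflected

Γ = (178 − j129)/(702 − j129), |Γ| = 0.308
RL = −20·log₁₀(0.308) = 10.2 dB
P_refl/P_inc = |Γ|² = 0.0949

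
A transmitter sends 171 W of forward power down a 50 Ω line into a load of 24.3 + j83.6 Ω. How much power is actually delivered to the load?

|Γ| = |(-25.7 + j83.6)/(74.3 + j83.6)| = 0.782
|Γ|² = 0.611
P_refl = |Γ|²·P_inc = 105 W, P_del = (1 − |Γ|²)·P_inc = 66.4 W

P_delivered ≈ 66.4 W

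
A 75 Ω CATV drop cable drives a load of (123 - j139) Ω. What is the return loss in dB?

RL ≈ 4.32 dB

Γ = (48 − j139)/(198 − j139), |Γ| = 0.608
RL = −20·log₁₀|Γ| = −20·log₁₀(0.608)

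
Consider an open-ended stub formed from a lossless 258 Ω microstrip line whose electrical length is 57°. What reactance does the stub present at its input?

X_in ≈ -168 Ω (capacitive)

tan(βl) = 1.54
For an open-ended stub, Z_in = −jZ_0·cot(βl) = −jZ_0/tan(βl)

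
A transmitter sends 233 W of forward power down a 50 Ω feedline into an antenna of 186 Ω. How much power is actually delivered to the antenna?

Γ = (186 − 50)/(186 + 50) = 0.576
|Γ|² = 0.332
P_refl = |Γ|²·P_inc = 77.4 W, P_del = (1 − |Γ|²)·P_inc = 156 W

P_delivered ≈ 156 W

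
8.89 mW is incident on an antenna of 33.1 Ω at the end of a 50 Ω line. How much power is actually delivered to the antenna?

Γ = (33.1 − 50)/(33.1 + 50) = -0.203
|Γ|² = 0.0414
P_refl = |Γ|²·P_inc = 0.368 mW, P_del = (1 − |Γ|²)·P_inc = 8.52 mW

P_delivered ≈ 8.52 mW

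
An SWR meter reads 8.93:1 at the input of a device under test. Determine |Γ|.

|Γ| = (S − 1)/(S + 1) = (8.93 − 1)/(8.93 + 1) = 7.93/9.93

|Γ| ≈ 0.799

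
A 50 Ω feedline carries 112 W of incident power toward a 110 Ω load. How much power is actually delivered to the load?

P_delivered ≈ 96.2 W

Γ = (110 − 50)/(110 + 50) = 0.375
|Γ|² = 0.141
P_refl = |Γ|²·P_inc = 15.8 W, P_del = (1 − |Γ|²)·P_inc = 96.2 W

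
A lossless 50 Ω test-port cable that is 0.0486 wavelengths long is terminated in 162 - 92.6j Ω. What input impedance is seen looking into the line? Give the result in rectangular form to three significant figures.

βl = 2π × 0.0486 = 17.5°
tan(βl) = tan(17.5°) = 0.315
Z_in = Z_0·(Z_L + jZ_0·tanβl)/(Z_0 + jZ_L·tanβl)
     = 50·(162 − j76.8)/(79.2 + j51.1)

Z_in ≈ 50.1 − j80.9 Ω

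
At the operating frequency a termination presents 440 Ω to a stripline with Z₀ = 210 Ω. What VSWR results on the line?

VSWR ≈ 2.1

Γ = (440 − 210)/(440 + 210) = 0.354
VSWR = (1 + 0.354)/(1 − 0.354)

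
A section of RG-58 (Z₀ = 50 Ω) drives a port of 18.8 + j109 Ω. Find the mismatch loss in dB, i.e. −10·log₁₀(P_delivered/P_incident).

Γ = (-31.2 + j109)/(68.8 + j109), |Γ| = 0.88
|Γ|² = 0.774, so P_del/P_inc = 1 − |Γ|² = 0.226
ML = −10·log₁₀(1 − |Γ|²)

mismatch loss ≈ 6.45 dB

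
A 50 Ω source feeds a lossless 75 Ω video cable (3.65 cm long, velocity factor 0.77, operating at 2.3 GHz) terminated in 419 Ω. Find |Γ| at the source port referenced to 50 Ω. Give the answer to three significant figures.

λ = v/f = 0.77·c / 2.3 GHz = 0.1 m
βl = 2π·l/λ = 2π × 0.363 = 131°
tan(βl) = -1.16
Z_in = Z_0·(Z_L + jZ_0·tanβl)/(Z_0 + jZ_L·tanβl) = 22.9 + j61.3 Ω
Γ_s = (Z_in − Z_s)/(Z_in + Z_s) = (-27.1 + j61.3)/(72.9 + j61.3), |Γ_s| = 0.703

|Γ| ≈ 0.703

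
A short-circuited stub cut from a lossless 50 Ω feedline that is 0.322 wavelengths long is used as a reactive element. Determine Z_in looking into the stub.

βl = 2π × 0.322 = 116°
tan(βl) = -2.06
For a short-circuited stub, Z_in = jZ_0·tan(βl)

Z_in ≈ −j103 Ω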